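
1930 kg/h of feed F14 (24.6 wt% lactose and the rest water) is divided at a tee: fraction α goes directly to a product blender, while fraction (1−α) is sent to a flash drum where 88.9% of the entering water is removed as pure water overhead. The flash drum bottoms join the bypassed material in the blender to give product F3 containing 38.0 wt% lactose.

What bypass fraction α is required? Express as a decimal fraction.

All 1930×0.246 = 474.78 kg/h of lactose reaches F3, so F3 = 474.78/0.380 = 1249.4 kg/h and vapour = 680.58 kg/h.
The evaporator receives (1−α)·1930 of feed at 0.754 water and removes 0.889 of that water:
0.889×0.754×(1−α)×1930 = 680.58
(1−α) = 680.58/1293.7 = 0.5261;  α = 0.4739.

0.474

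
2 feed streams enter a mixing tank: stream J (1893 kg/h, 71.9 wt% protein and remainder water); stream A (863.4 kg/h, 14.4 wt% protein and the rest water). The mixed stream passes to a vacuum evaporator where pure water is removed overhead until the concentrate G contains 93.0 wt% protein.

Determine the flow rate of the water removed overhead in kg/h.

protein entering = 1893×0.719 + 863.4×0.144 = 1485.4 kg/h.
All protein reports to G, so G = 1485.4/0.930 = 1597.2 kg/h.
Total feed = 2756.4 kg/h; overhead = 2756.4 − 1597.2 = 1159.2 kg/h.

1159 kg/h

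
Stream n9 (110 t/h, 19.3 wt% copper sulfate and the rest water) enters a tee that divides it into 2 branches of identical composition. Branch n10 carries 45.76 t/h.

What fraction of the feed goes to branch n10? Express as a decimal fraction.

0.416

Fraction to n10 = 45.76/110 = 0.4160.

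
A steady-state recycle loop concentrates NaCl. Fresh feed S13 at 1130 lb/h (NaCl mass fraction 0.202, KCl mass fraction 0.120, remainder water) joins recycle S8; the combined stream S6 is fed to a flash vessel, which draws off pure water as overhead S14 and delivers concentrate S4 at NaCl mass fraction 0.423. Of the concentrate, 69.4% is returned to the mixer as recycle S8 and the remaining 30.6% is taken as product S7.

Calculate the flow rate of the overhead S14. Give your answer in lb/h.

Overall NaCl balance (none leaves overhead): NaCl in fresh feed = NaCl in product, i.e. 1130×0.202 = (1−0.694)·S4·0.423.
S4 = 228.26/(0.423×0.306) = 1763.5 lb/h.
Recycle S8 = 0.694×1763.5 = 1223.8 lb/h.
Combined feed S6 = 1130 + 1223.8 = 2353.8 lb/h.
Overhead S14 = S6 − S4 = 2353.8 − 1763.5 = 590.38 lb/h.

590.4 lb/h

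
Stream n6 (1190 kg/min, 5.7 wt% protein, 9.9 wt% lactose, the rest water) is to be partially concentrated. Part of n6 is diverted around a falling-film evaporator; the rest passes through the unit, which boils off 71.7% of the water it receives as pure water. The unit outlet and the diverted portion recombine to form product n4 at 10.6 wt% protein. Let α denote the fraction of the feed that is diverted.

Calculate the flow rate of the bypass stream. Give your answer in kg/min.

281 kg/min

All 1190×0.057 = 67.83 kg/min of protein reaches n4, so n4 = 67.83/0.106 = 639.91 kg/min and vapour = 550.09 kg/min.
The evaporator receives (1−α)·1190 of feed at 0.844 water and removes 0.717 of that water:
0.717×0.844×(1−α)×1190 = 550.09
(1−α) = 550.09/720.13 = 0.7639;  α = 0.2361.
Bypass flow = 0.2361×1190 = 280.98 kg/min.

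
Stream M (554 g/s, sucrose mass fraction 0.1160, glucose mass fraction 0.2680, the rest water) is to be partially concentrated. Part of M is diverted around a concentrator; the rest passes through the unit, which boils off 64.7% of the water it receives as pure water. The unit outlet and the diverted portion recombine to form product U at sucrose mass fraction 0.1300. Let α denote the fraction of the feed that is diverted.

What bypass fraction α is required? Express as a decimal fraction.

All 554×0.116 = 64.264 g/s of sucrose reaches U, so U = 64.264/0.130 = 494.34 g/s and vapour = 59.662 g/s.
The evaporator receives (1−α)·554 of feed at 0.616 water and removes 0.647 of that water:
0.647×0.616×(1−α)×554 = 59.662
(1−α) = 59.662/220.8 = 0.2702;  α = 0.7298.

0.730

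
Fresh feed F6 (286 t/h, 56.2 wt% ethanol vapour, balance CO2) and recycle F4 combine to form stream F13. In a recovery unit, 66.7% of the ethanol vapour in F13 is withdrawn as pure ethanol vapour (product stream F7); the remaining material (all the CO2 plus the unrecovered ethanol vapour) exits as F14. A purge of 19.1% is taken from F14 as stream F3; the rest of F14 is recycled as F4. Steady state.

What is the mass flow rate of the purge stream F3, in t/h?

139.3 t/h

CO2 enters only via F6 and leaves only via the purge: 286×0.438 = 0.191×(CO2 in F14), and the recovery unit passes all CO2, so CO2 in F13 = CO2 in F14 = 655.85 t/h.
ethanol vapour in F13: m_A = 286×0.562 + (1−0.191)·(1−0.667)·m_A, so m_A = 160.73/0.7306 = 220 t/h.
F14 = (1−0.667)×220 + 655.85 = 729.11 t/h.
Purge F3 = 0.191×729.11 = 139.26 t/h.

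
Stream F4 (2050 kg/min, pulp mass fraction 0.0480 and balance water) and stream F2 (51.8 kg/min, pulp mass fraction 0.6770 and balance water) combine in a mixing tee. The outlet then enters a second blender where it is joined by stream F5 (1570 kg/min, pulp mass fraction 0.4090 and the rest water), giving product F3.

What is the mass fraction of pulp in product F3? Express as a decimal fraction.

0.2112

Overall, product flow = 3671.8 kg/min.
pulp in = 2050×0.048 + 51.8×0.677 + 1570×0.409 = 775.6 kg/min.
pulp fraction in F3 = 0.2112.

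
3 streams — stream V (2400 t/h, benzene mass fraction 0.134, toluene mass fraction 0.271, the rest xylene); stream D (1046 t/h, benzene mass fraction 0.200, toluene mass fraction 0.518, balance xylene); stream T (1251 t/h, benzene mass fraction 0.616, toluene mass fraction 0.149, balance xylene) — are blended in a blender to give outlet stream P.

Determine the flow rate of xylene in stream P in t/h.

2017 t/h

xylene out = xylene in = 2400×0.595 + 1046×0.282 + 1251×0.235 = 2017 t/h.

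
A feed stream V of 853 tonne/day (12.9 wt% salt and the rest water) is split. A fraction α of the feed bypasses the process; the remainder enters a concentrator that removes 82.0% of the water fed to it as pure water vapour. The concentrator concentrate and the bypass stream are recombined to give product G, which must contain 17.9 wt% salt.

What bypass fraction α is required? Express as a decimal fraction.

All 853×0.129 = 110.04 tonne/day of salt reaches G, so G = 110.04/0.179 = 614.73 tonne/day and vapour = 238.27 tonne/day.
The evaporator receives (1−α)·853 of feed at 0.871 water and removes 0.820 of that water:
0.820×0.871×(1−α)×853 = 238.27
(1−α) = 238.27/609.23 = 0.3911;  α = 0.6089.

0.609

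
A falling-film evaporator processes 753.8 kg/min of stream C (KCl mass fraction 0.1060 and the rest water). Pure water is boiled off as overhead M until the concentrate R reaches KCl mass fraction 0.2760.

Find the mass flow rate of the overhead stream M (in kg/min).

464.3 kg/min

KCl is conserved: 753.8×0.106 = 79.903 kg/min all reports to the concentrate.
Concentrate = 79.903/(target fraction) = 289.5 kg/min.
Overhead = 753.8 − 289.5 = 464.3 kg/min.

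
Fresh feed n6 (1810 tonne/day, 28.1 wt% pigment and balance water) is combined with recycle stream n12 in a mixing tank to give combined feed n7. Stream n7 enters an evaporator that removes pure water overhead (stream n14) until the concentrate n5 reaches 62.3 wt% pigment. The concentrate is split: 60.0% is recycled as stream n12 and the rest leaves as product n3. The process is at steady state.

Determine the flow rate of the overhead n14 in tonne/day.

Overall pigment balance (none leaves overhead): pigment in fresh feed = pigment in product, i.e. 1810×0.281 = (1−0.600)·n5·0.623.
n5 = 508.61/(0.623×0.400) = 2041 tonne/day.
Recycle n12 = 0.600×2041 = 1224.6 tonne/day.
Combined feed n7 = 1810 + 1224.6 = 3034.6 tonne/day.
Overhead n14 = n7 − n5 = 3034.6 − 2041 = 993.61 tonne/day.

993.6 tonne/day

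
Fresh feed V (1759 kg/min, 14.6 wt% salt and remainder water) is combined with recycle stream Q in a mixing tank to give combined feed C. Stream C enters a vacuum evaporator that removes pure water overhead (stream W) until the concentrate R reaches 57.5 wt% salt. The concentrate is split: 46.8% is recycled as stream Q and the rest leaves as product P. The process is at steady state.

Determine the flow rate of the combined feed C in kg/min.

Overall salt balance (none leaves overhead): salt in fresh feed = salt in product, i.e. 1759×0.146 = (1−0.468)·R·0.575.
R = 256.81/(0.575×0.532) = 839.54 kg/min.
Recycle Q = 0.468×839.54 = 392.9 kg/min.
Combined feed C = 1759 + 392.9 = 2151.9 kg/min.

2152 kg/min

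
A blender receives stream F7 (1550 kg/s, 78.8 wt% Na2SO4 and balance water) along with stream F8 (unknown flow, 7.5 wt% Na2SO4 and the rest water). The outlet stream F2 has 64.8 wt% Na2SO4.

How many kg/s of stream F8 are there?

Let F8 be the unknown flow. Total out = 1550 + F8.
Na2SO4 balance: 1221.4 + 0.075·F8 = 0.648·(1550 + F8)
(0.075 − 0.648)·F8 = 0.648×1550 − 1221.4 = -217
F8 = -217 / -0.573 = 378.71 kg/s

378.7 kg/s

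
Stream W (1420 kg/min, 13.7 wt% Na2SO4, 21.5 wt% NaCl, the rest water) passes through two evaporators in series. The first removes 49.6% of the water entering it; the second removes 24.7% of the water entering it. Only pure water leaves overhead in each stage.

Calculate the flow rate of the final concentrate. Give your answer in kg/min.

water in feed = 1420×0.648 = 920.16 kg/min.
After stage 1: water left = (1−0.496)×920.16 = 463.76; stream total = 963.6 kg/min.
After stage 2: water left = (1−0.247)×463.76 = 349.21; final concentrate = 849.05 kg/min.

849.1 kg/min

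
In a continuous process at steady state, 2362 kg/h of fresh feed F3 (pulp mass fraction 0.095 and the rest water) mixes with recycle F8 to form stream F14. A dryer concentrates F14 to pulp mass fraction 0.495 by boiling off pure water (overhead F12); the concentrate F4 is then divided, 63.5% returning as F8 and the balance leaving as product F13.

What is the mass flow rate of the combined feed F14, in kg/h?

Overall pulp balance (none leaves overhead): pulp in fresh feed = pulp in product, i.e. 2362×0.095 = (1−0.635)·F4·0.495.
F4 = 224.39/(0.495×0.365) = 1242 kg/h.
Recycle F8 = 0.635×1242 = 788.64 kg/h.
Combined feed F14 = 2362 + 788.64 = 3150.6 kg/h.

3151 kg/h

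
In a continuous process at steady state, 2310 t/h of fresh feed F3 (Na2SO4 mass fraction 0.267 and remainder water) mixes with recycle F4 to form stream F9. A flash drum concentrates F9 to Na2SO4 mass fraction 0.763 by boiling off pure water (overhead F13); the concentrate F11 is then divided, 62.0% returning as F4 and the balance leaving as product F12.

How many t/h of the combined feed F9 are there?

Overall Na2SO4 balance (none leaves overhead): Na2SO4 in fresh feed = Na2SO4 in product, i.e. 2310×0.267 = (1−0.620)·F11·0.763.
F11 = 616.77/(0.763×0.380) = 2127.2 t/h.
Recycle F4 = 0.620×2127.2 = 1318.9 t/h.
Combined feed F9 = 2310 + 1318.9 = 3628.9 t/h.

3629 t/h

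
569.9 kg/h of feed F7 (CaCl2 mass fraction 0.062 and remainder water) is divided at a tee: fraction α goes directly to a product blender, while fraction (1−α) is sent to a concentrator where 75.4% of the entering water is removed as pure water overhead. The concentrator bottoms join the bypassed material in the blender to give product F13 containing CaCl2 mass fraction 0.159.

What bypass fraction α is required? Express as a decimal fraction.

0.137

All 569.9×0.062 = 35.334 kg/h of CaCl2 reaches F13, so F13 = 35.334/0.159 = 222.23 kg/h and vapour = 347.67 kg/h.
The evaporator receives (1−α)·569.9 of feed at 0.938 water and removes 0.754 of that water:
0.754×0.938×(1−α)×569.9 = 347.67
(1−α) = 347.67/403.06 = 0.8626;  α = 0.1374.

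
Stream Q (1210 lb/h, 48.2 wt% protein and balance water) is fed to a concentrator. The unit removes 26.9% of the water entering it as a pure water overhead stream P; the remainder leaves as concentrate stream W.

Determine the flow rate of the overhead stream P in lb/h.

168.6 lb/h

water entering = 1210×0.518 = 626.78 lb/h; overhead removed = 0.269×626.78 = 168.6 lb/h.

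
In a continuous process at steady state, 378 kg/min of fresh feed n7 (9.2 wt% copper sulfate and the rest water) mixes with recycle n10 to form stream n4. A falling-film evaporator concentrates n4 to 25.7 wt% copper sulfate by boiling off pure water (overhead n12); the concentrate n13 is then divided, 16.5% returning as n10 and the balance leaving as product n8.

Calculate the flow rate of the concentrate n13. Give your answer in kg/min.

162.1 kg/min

Overall copper sulfate balance (none leaves overhead): copper sulfate in fresh feed = copper sulfate in product, i.e. 378×0.092 = (1−0.165)·n13·0.257.
n13 = 34.776/(0.257×0.835) = 162.05 kg/min.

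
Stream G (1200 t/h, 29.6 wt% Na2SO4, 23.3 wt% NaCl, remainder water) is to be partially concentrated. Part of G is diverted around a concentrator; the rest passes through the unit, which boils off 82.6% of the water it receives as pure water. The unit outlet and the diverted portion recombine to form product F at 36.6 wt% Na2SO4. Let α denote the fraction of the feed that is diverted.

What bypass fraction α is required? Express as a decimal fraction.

0.508

All 1200×0.296 = 355.2 t/h of Na2SO4 reaches F, so F = 355.2/0.366 = 970.49 t/h and vapour = 229.51 t/h.
The evaporator receives (1−α)·1200 of feed at 0.471 water and removes 0.826 of that water:
0.826×0.471×(1−α)×1200 = 229.51
(1−α) = 229.51/466.86 = 0.4916;  α = 0.5084.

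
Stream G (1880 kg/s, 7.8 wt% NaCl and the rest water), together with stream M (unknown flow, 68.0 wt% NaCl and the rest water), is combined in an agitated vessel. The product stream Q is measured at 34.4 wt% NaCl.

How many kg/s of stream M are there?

Let M be the unknown flow. Total out = 1880 + M.
NaCl balance: 146.64 + 0.680·M = 0.344·(1880 + M)
(0.680 − 0.344)·M = 0.344×1880 − 146.64 = 500.08
M = 500.08 / 0.336 = 1488.3 kg/s

1488 kg/s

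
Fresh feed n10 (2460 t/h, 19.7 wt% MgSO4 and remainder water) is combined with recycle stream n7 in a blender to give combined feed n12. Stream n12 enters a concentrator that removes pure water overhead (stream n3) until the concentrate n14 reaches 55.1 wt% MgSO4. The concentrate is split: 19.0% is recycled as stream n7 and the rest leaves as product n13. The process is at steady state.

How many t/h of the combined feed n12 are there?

2666 t/h

Overall MgSO4 balance (none leaves overhead): MgSO4 in fresh feed = MgSO4 in product, i.e. 2460×0.197 = (1−0.190)·n14·0.551.
n14 = 484.62/(0.551×0.810) = 1085.8 t/h.
Recycle n7 = 0.190×1085.8 = 206.31 t/h.
Combined feed n12 = 2460 + 206.31 = 2666.3 t/h.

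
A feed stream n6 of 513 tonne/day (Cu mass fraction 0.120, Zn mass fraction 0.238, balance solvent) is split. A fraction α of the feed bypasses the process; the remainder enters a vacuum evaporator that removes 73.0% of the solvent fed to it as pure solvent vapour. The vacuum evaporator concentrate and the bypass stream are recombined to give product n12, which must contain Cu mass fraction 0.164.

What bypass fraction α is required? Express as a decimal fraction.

All 513×0.120 = 61.56 tonne/day of Cu reaches n12, so n12 = 61.56/0.164 = 375.37 tonne/day and vapour = 137.63 tonne/day.
The evaporator receives (1−α)·513 of feed at 0.642 solvent and removes 0.730 of that solvent:
0.730×0.642×(1−α)×513 = 137.63
(1−α) = 137.63/240.42 = 0.5725;  α = 0.4275.

0.428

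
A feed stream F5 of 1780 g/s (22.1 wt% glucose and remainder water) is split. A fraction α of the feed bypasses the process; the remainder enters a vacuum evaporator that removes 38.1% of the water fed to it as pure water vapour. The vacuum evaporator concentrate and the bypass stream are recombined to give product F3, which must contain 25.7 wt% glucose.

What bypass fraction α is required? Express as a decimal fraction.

0.528

All 1780×0.221 = 393.38 g/s of glucose reaches F3, so F3 = 393.38/0.257 = 1530.7 g/s and vapour = 249.34 g/s.
The evaporator receives (1−α)·1780 of feed at 0.779 water and removes 0.381 of that water:
0.381×0.779×(1−α)×1780 = 249.34
(1−α) = 249.34/528.3 = 0.4720;  α = 0.5280.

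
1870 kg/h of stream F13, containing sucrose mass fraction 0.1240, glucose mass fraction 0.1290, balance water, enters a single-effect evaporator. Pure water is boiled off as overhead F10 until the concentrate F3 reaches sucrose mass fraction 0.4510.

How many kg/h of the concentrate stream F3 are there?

514.1 kg/h

sucrose is conserved: 1870×0.124 = 231.88 kg/h all reports to the concentrate.
Concentrate = 231.88/(target fraction) = 514.15 kg/h.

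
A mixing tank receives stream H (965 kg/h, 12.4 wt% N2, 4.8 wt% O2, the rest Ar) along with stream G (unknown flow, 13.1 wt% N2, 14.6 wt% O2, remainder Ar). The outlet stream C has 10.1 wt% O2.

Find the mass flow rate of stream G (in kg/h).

1137 kg/h

Let G be the unknown flow. Total out = 965 + G.
O2 balance: 46.32 + 0.146·G = 0.101·(965 + G)
(0.146 − 0.101)·G = 0.101×965 − 46.32 = 51.145
G = 51.145 / 0.045 = 1136.6 kg/h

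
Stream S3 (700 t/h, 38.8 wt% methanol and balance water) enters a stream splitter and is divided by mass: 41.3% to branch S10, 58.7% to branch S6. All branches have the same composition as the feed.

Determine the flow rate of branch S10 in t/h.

Branch S10 flow = 0.413×700 = 289.1 t/h.

289.1 t/h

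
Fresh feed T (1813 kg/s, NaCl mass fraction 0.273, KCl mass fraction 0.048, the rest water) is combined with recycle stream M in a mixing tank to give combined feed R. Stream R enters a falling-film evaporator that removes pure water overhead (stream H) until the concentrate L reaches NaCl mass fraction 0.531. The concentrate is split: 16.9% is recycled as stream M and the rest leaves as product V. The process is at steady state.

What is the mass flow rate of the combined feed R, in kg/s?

Overall NaCl balance (none leaves overhead): NaCl in fresh feed = NaCl in product, i.e. 1813×0.273 = (1−0.169)·L·0.531.
L = 494.95/(0.531×0.831) = 1121.7 kg/s.
Recycle M = 0.169×1121.7 = 189.56 kg/s.
Combined feed R = 1813 + 189.56 = 2002.6 kg/s.

2003 kg/s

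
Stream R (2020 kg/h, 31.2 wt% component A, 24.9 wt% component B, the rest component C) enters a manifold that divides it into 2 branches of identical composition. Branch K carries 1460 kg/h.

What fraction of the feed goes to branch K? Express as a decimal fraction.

0.723

Fraction to K = 1460/2020 = 0.7228.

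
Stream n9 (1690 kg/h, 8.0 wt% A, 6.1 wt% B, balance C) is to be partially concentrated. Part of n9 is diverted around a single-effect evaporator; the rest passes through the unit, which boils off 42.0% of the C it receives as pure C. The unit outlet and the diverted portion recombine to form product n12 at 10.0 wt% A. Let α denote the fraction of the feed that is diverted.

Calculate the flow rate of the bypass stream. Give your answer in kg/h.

All 1690×0.080 = 135.2 kg/h of A reaches n12, so n12 = 135.2/0.100 = 1352 kg/h and vapour = 338 kg/h.
The evaporator receives (1−α)·1690 of feed at 0.859 C and removes 0.420 of that C:
0.420×0.859×(1−α)×1690 = 338
(1−α) = 338/609.72 = 0.5544;  α = 0.4456.
Bypass flow = 0.4456×1690 = 753.14 kg/h.

753.1 kg/h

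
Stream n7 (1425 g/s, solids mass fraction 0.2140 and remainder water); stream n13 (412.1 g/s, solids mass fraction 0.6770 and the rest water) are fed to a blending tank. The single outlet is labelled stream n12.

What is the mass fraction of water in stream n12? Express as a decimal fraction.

0.6821

Total flow out = 1425 + 412.1 = 1837.1 g/s.
water in = 1425×0.786 + 412.1×0.323 = 1253.2 g/s.
water mass fraction in n12 = 1253.2/1837.1 = 0.6821.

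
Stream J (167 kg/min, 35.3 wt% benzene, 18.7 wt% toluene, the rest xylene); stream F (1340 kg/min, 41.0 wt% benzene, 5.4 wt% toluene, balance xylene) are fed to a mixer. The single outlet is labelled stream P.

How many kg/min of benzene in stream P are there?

608.4 kg/min

benzene out = benzene in = 167×0.353 + 1340×0.410 = 608.35 kg/min.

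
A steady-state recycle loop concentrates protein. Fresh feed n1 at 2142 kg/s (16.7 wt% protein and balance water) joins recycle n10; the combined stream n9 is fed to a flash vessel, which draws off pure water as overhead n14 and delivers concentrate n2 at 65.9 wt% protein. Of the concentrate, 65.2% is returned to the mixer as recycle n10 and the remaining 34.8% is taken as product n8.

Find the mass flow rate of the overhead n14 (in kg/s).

Overall protein balance (none leaves overhead): protein in fresh feed = protein in product, i.e. 2142×0.167 = (1−0.652)·n2·0.659.
n2 = 357.71/(0.659×0.348) = 1559.8 kg/s.
Recycle n10 = 0.652×1559.8 = 1017 kg/s.
Combined feed n9 = 2142 + 1017 = 3159 kg/s.
Overhead n14 = n9 − n2 = 3159 − 1559.8 = 1599.2 kg/s.

1599 kg/s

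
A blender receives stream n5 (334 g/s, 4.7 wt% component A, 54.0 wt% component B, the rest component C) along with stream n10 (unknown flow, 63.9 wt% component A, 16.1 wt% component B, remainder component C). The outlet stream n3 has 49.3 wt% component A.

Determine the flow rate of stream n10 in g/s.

Let n10 be the unknown flow. Total out = 334 + n10.
component A balance: 15.698 + 0.639·n10 = 0.493·(334 + n10)
(0.639 − 0.493)·n10 = 0.493×334 − 15.698 = 148.96
n10 = 148.96 / 0.146 = 1020.3 g/s

1020 g/s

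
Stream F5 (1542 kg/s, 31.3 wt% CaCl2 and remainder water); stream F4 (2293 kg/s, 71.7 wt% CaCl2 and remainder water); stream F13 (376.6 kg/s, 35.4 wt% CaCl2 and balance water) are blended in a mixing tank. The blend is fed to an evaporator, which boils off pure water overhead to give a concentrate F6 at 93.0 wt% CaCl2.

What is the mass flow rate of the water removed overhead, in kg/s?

CaCl2 entering = 1542×0.313 + 2293×0.717 + 376.6×0.354 = 2260 kg/s.
All CaCl2 reports to F6, so F6 = 2260/0.930 = 2430.2 kg/s.
Total feed = 4211.6 kg/s; overhead = 4211.6 − 2430.2 = 1781.4 kg/s.

1781 kg/s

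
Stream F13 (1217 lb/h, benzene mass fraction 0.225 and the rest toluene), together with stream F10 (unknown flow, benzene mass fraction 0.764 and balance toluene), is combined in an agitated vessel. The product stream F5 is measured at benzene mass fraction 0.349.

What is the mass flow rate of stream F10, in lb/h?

Let F10 be the unknown flow. Total out = 1217 + F10.
benzene balance: 273.82 + 0.764·F10 = 0.349·(1217 + F10)
(0.764 − 0.349)·F10 = 0.349×1217 − 273.82 = 150.91
F10 = 150.91 / 0.415 = 363.63 lb/h

363.6 lb/h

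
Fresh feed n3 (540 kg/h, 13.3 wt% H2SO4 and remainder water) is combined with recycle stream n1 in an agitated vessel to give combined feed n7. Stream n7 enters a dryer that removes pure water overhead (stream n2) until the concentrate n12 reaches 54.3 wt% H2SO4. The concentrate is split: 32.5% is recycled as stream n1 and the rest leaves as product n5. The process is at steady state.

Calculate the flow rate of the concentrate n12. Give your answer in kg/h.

195.9 kg/h

Overall H2SO4 balance (none leaves overhead): H2SO4 in fresh feed = H2SO4 in product, i.e. 540×0.133 = (1−0.325)·n12·0.543.
n12 = 71.82/(0.543×0.675) = 195.95 kg/h.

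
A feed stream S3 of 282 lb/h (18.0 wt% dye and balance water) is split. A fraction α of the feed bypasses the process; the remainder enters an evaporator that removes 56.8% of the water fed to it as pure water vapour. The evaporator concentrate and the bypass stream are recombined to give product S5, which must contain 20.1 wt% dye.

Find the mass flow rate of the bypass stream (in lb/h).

218.7 lb/h

All 282×0.180 = 50.76 lb/h of dye reaches S5, so S5 = 50.76/0.201 = 252.54 lb/h and vapour = 29.463 lb/h.
The evaporator receives (1−α)·282 of feed at 0.820 water and removes 0.568 of that water:
0.568×0.820×(1−α)×282 = 29.463
(1−α) = 29.463/131.34 = 0.2243;  α = 0.7757.
Bypass flow = 0.7757×282 = 218.74 lb/h.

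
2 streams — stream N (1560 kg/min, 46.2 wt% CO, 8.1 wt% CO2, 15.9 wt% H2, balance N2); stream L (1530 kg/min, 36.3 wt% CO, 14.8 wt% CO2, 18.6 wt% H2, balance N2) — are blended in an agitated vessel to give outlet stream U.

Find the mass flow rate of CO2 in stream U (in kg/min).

CO2 out = CO2 in = 1560×0.081 + 1530×0.148 = 352.8 kg/min.

352.8 kg/min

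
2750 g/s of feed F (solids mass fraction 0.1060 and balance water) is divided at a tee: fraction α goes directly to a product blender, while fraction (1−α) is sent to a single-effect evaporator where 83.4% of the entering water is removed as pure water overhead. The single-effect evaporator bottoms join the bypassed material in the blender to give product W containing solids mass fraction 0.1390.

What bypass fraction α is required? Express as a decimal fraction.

All 2750×0.106 = 291.5 g/s of solids reaches W, so W = 291.5/0.139 = 2097.1 g/s and vapour = 652.88 g/s.
The evaporator receives (1−α)·2750 of feed at 0.894 water and removes 0.834 of that water:
0.834×0.894×(1−α)×2750 = 652.88
(1−α) = 652.88/2050.4 = 0.3184;  α = 0.6816.

0.682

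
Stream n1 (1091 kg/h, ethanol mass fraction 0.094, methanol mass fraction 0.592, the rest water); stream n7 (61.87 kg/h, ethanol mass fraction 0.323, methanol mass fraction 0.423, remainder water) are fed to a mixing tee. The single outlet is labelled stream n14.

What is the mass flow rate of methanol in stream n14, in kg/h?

672 kg/h

methanol out = methanol in = 1091×0.592 + 61.87×0.423 = 672.04 kg/h.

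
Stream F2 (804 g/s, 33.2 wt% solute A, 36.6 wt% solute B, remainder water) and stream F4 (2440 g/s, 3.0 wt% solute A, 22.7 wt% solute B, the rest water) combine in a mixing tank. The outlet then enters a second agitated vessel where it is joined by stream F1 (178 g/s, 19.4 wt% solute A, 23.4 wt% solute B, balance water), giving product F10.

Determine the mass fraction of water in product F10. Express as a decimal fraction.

Overall, product flow = 3422 g/s.
water in = 804×0.302 + 2440×0.743 + 178×0.572 = 2157.5 g/s.
water fraction in F10 = 0.630.

0.630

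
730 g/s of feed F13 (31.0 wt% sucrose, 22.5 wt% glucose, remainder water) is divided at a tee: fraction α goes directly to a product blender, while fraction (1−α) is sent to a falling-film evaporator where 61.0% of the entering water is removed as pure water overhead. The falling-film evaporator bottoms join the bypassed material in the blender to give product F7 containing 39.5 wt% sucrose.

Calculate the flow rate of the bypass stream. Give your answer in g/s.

All 730×0.310 = 226.3 g/s of sucrose reaches F7, so F7 = 226.3/0.395 = 572.91 g/s and vapour = 157.09 g/s.
The evaporator receives (1−α)·730 of feed at 0.465 water and removes 0.610 of that water:
0.610×0.465×(1−α)×730 = 157.09
(1−α) = 157.09/207.06 = 0.7586;  α = 0.2414.
Bypass flow = 0.2414×730 = 176.19 g/s.

176.2 g/s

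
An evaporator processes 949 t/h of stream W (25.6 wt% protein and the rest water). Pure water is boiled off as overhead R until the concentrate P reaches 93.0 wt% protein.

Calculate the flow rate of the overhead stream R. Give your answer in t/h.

687.8 t/h

protein is conserved: 949×0.256 = 242.94 t/h all reports to the concentrate.
Concentrate = 242.94/(target fraction) = 261.23 t/h.
Overhead = 949 − 261.23 = 687.77 t/h.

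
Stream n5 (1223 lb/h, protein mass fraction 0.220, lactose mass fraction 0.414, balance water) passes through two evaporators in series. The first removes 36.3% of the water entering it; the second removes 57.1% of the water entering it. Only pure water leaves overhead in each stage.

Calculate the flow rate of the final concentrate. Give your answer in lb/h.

897.7 lb/h

water in feed = 1223×0.366 = 447.62 lb/h.
After stage 1: water left = (1−0.363)×447.62 = 285.13; stream total = 1060.5 lb/h.
After stage 2: water left = (1−0.571)×285.13 = 122.32; final concentrate = 897.7 lb/h.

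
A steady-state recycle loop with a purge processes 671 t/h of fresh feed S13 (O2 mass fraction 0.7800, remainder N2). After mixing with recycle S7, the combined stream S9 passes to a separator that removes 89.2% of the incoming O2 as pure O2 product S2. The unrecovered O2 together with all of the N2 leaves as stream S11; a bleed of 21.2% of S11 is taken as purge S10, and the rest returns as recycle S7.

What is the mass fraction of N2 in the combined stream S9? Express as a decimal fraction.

0.5490

N2 enters only via S13 and leaves only via the purge: 671×0.220 = 0.212×(N2 in S11), and the separator passes all N2, so N2 in S9 = N2 in S11 = 696.32 t/h.
O2 in S9: m_A = 671×0.780 + (1−0.212)·(1−0.892)·m_A, so m_A = 523.38/0.9149 = 572.07 t/h.
S9 = 572.07 + 696.32 = 1268.4 t/h.
N2 fraction in S9 = 696.32/1268.4 = 0.5490.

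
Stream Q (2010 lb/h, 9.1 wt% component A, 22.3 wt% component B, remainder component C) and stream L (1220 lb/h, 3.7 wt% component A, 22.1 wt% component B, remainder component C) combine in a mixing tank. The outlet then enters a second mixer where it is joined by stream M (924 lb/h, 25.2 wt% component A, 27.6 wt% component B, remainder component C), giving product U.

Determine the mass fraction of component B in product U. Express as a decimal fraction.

0.2342

Overall, product flow = 4154 lb/h.
component B in = 2010×0.223 + 1220×0.221 + 924×0.276 = 972.87 lb/h.
component B fraction in U = 0.2342.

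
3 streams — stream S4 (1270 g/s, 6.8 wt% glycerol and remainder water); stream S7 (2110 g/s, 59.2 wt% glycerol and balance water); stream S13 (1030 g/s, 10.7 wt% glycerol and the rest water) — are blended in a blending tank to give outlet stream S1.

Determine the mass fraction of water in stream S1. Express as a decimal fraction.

0.672

Total flow out = 1270 + 2110 + 1030 = 4410 g/s.
water in = 1270×0.932 + 2110×0.408 + 1030×0.893 = 2964.3 g/s.
water mass fraction in S1 = 2964.3/4410 = 0.672.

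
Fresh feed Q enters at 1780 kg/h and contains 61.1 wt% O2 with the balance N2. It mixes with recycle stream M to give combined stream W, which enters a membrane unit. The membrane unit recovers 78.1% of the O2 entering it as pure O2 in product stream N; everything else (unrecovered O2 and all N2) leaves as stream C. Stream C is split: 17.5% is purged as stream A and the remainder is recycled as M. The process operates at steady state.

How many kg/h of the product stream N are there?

1037 kg/h

O2 in W: m_A = 1780×0.611 + (1−0.175)·(1−0.781)·m_A, so m_A = 1087.6/0.8193 = 1327.4 kg/h.
Product N = 0.781×1327.4 = 1036.7 kg/h.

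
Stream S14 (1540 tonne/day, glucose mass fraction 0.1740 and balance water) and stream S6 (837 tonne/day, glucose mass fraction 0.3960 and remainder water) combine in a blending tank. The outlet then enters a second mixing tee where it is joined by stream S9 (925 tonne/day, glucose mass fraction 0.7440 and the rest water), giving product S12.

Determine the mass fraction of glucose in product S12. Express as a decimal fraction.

Overall, product flow = 3302 tonne/day.
glucose in = 1540×0.174 + 837×0.396 + 925×0.744 = 1287.6 tonne/day.
glucose fraction in S12 = 0.3899.

0.3899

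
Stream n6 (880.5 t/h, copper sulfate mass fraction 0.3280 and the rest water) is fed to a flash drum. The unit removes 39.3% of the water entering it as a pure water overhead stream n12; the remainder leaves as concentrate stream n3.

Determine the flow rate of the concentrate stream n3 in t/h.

648 t/h

water entering = 880.5×0.672 = 591.7 t/h; overhead removed = 0.393×591.7 = 232.54 t/h.
Concentrate = 880.5 − 232.54 = 647.96 t/h.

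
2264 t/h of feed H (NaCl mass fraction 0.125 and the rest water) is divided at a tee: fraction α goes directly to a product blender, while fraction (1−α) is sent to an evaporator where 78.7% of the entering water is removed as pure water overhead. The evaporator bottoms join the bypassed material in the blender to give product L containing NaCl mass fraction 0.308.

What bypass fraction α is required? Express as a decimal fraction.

0.137

All 2264×0.125 = 283 t/h of NaCl reaches L, so L = 283/0.308 = 918.83 t/h and vapour = 1345.2 t/h.
The evaporator receives (1−α)·2264 of feed at 0.875 water and removes 0.787 of that water:
0.787×0.875×(1−α)×2264 = 1345.2
(1−α) = 1345.2/1559 = 0.8628;  α = 0.1372.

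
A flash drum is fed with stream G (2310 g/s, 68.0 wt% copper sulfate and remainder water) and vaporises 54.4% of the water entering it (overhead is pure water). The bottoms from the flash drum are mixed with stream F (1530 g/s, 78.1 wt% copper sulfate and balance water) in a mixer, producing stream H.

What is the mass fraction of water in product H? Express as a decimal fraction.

Vapour removed = 0.544×0.320×2310 = 402.12 g/s; concentrate = 1907.9 g/s.
water reaching the mixer = 337.08 (from concentrate) + 1530×0.219 = 672.15 g/s.
Product flow = 1907.9 + 1530 = 3437.9 g/s; water fraction = 0.1955.

0.1955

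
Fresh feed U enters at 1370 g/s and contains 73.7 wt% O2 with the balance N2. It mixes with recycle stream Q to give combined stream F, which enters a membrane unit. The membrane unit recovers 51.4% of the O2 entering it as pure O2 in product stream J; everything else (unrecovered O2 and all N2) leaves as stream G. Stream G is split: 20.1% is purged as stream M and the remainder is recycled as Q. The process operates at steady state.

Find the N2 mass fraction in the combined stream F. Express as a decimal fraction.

0.521

N2 enters only via U and leaves only via the purge: 1370×0.263 = 0.201×(N2 in G), and the membrane unit passes all N2, so N2 in F = N2 in G = 1792.6 g/s.
O2 in F: m_A = 1370×0.737 + (1−0.201)·(1−0.514)·m_A, so m_A = 1009.7/0.6117 = 1650.7 g/s.
F = 1650.7 + 1792.6 = 3443.3 g/s.
N2 fraction in F = 1792.6/3443.3 = 0.521.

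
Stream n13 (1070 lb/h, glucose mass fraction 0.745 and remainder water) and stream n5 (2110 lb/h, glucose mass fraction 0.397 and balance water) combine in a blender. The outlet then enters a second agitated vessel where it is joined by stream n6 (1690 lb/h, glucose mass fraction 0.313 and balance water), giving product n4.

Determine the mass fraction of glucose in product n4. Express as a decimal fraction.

Overall, product flow = 4870 lb/h.
glucose in = 1070×0.745 + 2110×0.397 + 1690×0.313 = 2163.8 lb/h.
glucose fraction in n4 = 0.444.

0.444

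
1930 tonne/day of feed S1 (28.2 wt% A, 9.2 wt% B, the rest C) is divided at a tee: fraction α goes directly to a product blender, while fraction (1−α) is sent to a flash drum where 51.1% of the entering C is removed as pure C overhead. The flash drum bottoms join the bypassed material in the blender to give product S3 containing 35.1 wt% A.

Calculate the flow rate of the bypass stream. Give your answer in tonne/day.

All 1930×0.282 = 544.26 tonne/day of A reaches S3, so S3 = 544.26/0.351 = 1550.6 tonne/day and vapour = 379.4 tonne/day.
The evaporator receives (1−α)·1930 of feed at 0.626 C and removes 0.511 of that C:
0.511×0.626×(1−α)×1930 = 379.4
(1−α) = 379.4/617.38 = 0.6145;  α = 0.3855.
Bypass flow = 0.3855×1930 = 743.95 tonne/day.

743.9 tonne/day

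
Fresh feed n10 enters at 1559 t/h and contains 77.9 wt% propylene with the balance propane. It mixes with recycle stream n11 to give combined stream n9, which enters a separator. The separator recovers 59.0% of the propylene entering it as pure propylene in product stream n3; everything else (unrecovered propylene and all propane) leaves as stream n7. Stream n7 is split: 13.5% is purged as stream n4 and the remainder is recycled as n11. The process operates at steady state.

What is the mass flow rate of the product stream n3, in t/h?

propylene in n9: m_A = 1559×0.779 + (1−0.135)·(1−0.590)·m_A, so m_A = 1214.5/0.6453 = 1881.9 t/h.
Product n3 = 0.590×1881.9 = 1110.3 t/h.

1110 t/h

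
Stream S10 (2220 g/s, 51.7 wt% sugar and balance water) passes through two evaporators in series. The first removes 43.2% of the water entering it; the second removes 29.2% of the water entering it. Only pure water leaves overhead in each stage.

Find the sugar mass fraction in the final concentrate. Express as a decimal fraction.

0.727

water in feed = 2220×0.483 = 1072.3 g/s.
After stage 1: water left = (1−0.432)×1072.3 = 609.04; stream total = 1756.8 g/s.
After stage 2: water left = (1−0.292)×609.04 = 431.2; final concentrate = 1578.9 g/s.
sugar fraction = 1147.7/1578.9 = 0.727.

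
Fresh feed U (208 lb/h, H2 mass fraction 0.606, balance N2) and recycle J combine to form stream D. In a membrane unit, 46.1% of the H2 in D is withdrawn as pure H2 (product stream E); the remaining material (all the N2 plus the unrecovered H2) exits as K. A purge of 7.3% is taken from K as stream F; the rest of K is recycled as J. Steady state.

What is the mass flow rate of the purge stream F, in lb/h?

91.86 lb/h

N2 enters only via U and leaves only via the purge: 208×0.394 = 0.073×(N2 in K), and the membrane unit passes all N2, so N2 in D = N2 in K = 1122.6 lb/h.
H2 in D: m_A = 208×0.606 + (1−0.073)·(1−0.461)·m_A, so m_A = 126.05/0.5003 = 251.92 lb/h.
K = (1−0.461)×251.92 + 1122.6 = 1258.4 lb/h.
Purge F = 0.073×1258.4 = 91.864 lb/h.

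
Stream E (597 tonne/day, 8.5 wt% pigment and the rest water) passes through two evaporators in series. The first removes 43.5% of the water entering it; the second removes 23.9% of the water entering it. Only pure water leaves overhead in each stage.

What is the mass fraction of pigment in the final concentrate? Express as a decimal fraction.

0.178

water in feed = 597×0.915 = 546.25 tonne/day.
After stage 1: water left = (1−0.435)×546.25 = 308.63; stream total = 359.38 tonne/day.
After stage 2: water left = (1−0.239)×308.63 = 234.87; final concentrate = 285.62 tonne/day.
pigment fraction = 50.745/285.62 = 0.178.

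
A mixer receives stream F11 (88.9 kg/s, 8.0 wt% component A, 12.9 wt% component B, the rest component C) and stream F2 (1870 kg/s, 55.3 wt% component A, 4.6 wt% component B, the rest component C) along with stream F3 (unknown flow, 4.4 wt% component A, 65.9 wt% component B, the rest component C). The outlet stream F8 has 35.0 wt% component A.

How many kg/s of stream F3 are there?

1162 kg/s

Let F3 be the unknown flow. Total out = 1958.9 + F3.
component A balance: 1041.2 + 0.044·F3 = 0.350·(1958.9 + F3)
(0.044 − 0.350)·F3 = 0.350×1958.9 − 1041.2 = -355.61
F3 = -355.61 / -0.306 = 1162.1 kg/s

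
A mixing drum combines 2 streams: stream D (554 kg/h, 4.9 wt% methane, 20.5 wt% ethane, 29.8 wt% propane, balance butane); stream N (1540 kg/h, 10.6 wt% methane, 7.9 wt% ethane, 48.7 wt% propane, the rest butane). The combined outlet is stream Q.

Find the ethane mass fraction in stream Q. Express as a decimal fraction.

0.112

Total flow out = 554 + 1540 = 2094 kg/h.
ethane in = 554×0.205 + 1540×0.079 = 235.23 kg/h.
ethane mass fraction in Q = 235.23/2094 = 0.112.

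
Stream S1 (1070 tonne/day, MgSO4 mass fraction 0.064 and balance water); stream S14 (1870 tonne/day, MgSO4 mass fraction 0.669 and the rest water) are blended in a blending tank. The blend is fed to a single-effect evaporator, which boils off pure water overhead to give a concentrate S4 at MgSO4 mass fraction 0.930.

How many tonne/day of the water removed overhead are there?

MgSO4 entering = 1070×0.064 + 1870×0.669 = 1319.5 tonne/day.
All MgSO4 reports to S4, so S4 = 1319.5/0.930 = 1418.8 tonne/day.
Total feed = 2940 tonne/day; overhead = 2940 − 1418.8 = 1521.2 tonne/day.

1521 tonne/day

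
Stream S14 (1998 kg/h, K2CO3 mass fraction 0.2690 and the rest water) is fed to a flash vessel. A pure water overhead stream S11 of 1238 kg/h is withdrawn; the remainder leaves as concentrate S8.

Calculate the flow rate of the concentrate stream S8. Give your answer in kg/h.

760 kg/h

Concentrate = 1998 − 1238 = 760 kg/h.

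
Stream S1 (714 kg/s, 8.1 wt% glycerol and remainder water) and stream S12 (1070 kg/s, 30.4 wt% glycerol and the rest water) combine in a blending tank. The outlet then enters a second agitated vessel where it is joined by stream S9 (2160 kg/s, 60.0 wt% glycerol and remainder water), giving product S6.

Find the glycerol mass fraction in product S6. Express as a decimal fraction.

0.4257

Overall, product flow = 3944 kg/s.
glycerol in = 714×0.081 + 1070×0.304 + 2160×0.600 = 1679.1 kg/s.
glycerol fraction in S6 = 0.4257.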